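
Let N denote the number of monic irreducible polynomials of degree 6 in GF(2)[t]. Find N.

The number of monic irreducibles of degree 6 over GF(2) is (1/6)·Σ_{d∣6} μ(6/d) 2^d.
Divisors of 6: 1, 2, 3, 6; μ(6/d) for each: 1, -1, -1, 1.
Σ = 2^1 − 2^2 − 2^3 + 2^6 = 54.
N = 54/6 = 9.

9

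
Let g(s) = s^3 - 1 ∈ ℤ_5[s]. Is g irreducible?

Check for roots in ℤ_5: g(0) = 4; g(1) = 0 → root; g(2) = 2; g(3) = 1; g(4) = 3.
g(1) = 0, so (s − 1) divides g(s); g is reducible.

No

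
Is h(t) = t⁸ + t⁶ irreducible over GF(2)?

Check for roots in GF(2): h(0) = 0 → root; h(1) = 0 → root.
h(0) = 0, so (t) divides h(t); h is reducible.

No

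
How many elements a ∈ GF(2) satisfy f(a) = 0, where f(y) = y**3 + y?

Evaluate at each of the 2 elements of GF(2):
f(0) = 0 → root; f(1) = 0 → root.
Roots: {0, 1}.

2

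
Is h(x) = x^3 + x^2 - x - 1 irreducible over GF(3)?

Check for roots in GF(3): h(0) = 2; h(1) = 0 → root; h(2) = 0 → root.
h(1) = 0, so (x − 1) divides h(x); h is reducible.

No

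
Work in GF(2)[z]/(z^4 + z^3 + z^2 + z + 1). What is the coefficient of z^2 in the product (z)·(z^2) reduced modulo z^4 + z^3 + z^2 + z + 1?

0

Multiply in GF(2)[z]: (z)·(z^2) = z^3.
Reduced: z^3.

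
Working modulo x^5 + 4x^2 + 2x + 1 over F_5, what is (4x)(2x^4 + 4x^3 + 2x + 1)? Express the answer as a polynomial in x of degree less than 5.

Multiply in F_5[x]: (4x)·(2x^4 + 4x^3 + 2x + 1) = 3x^5 + x^4 + 3x^2 + 4x.
Reduce using x^5 ≡ x^2 + 3x + 4 (mod x^5 + 4x^2 + 2x + 1).
Reduced: x^4 + x^2 + 3x + 2.

x^4 + x^2 + 3x + 2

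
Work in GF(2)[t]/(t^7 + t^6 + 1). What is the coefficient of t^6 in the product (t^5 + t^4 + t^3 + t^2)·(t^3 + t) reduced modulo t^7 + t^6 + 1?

0

Multiply in GF(2)[t]: (t^5 + t^4 + t^3 + t^2)·(t^3 + t) = t^8 + t^7 + t^4 + t^3.
Reduce using t^7 ≡ t^6 + 1 (mod t^7 + t^6 + 1).
Reduced: t^4 + t^3 + t.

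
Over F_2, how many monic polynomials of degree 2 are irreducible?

The number of monic irreducibles of degree 2 over GF(2) is (1/2)·Σ_{d∣2} μ(2/d) 2^d.
Divisors of 2: 1, 2; μ(2/d) for each: -1, 1.
Σ = − 2^1 + 2^2 = 2.
N = 2/2 = 1.

1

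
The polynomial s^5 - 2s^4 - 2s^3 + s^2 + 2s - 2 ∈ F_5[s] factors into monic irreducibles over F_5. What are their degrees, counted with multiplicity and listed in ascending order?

1, 1, 3

Write g(s) = s^5 - 2s^4 - 2s^3 + s^2 + 2s - 2.
Roots in F_5: g(0) = 3; g(1) = 3; g(2) = 0 → root; g(3) = 0 → root; g(4) = 1.
Linear factors from roots: (s - 2), (s + 2).
Complete factorization: g(s) = (s + 2)·(s - 2)·(s^3 - 2s^2 + 2s - 2).
Factor degrees with multiplicity: 1 + 1 + 3 = 5.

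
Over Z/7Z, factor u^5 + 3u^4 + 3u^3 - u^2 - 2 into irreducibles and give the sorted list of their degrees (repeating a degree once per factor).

1, 1, 3

Write g(u) = u^5 + 3u^4 + 3u^3 - u^2 - 2.
Linear factors from roots: (u - 2), (u + 2).
Complete factorization: g(u) = (u + 2)·(u - 2)·(u^3 + 3u^2 - 3).
Factor degrees with multiplicity: 1 + 1 + 3 = 5.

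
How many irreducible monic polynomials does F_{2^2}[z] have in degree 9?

29120

Gauss's count: N_{4}(9) = (1/9) Σ_{d|9} μ(9/d)·4^d.
Divisors of 9: 1, 3, 9; μ(9/d) for each: 0, -1, 1.
Σ = − 4^3 + 4^9 = 262080.
N = 262080/9 = 29120.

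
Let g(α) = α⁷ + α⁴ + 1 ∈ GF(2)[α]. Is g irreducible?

Yes

Check for roots in GF(2): g(0) = 1; g(1) = 1.
No roots, so no linear factors.
Monic irreducibles of degree 2 over GF(2): α² + α + 1.
None of them divide g (all give nonzero remainder).
Monic irreducibles of degree 3 over GF(2): α³ + α + 1, α³ + α² + 1.
None of them divide g (all give nonzero remainder).
No irreducible factor of degree ≤ 3 exists, so g is irreducible over GF(2).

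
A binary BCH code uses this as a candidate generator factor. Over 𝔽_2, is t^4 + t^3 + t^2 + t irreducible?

Write P(t) = t^4 + t^3 + t^2 + t.
Check for roots in 𝔽_2: P(0) = 0 → root; P(1) = 0 → root.
P(0) = 0, so (t) divides P(t); P is reducible.

No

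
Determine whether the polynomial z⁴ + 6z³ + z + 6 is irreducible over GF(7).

Write g(z) = z⁴ + 6z³ + z + 6.
Check for roots in GF(7): g(0) = 6; g(1) = 0 → root; g(2) = 2; g(3) = 0 → root; g(4) = 6; g(5) = 0 → root; g(6) = 0 → root.
g(1) = 0, so (z − 1) divides g(z); g is reducible.

No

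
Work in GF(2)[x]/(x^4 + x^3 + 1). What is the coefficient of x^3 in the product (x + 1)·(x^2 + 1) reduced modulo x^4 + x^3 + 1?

Multiply in GF(2)[x]: (x + 1)·(x^2 + 1) = x^3 + x^2 + x + 1.
Reduced: x^3 + x^2 + x + 1.

1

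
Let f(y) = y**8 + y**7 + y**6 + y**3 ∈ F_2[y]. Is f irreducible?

No

Check for roots in F_2: f(0) = 0 → root; f(1) = 0 → root.
f(0) = 0, so (y) divides f(y); f is reducible.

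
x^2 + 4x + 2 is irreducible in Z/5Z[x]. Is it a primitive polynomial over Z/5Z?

Write f(x) = x^2 + 4x + 2.
|GF(5^2)^×| = 5^2 − 1 = 24. Prime factorization: 24 = 2^3·3.
f is primitive ⇔ x has order 24 in GF(5)[x]/(f), i.e. x^(24/q) ≠ 1 for each prime q | 24.
x^(12) mod f = 4.
x^(8) mod f = 2x + 1.
None equal 1, so x has full order 24; f is primitive.

Yes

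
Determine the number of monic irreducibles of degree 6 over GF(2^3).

The number of monic irreducibles of degree 6 over GF(8) is (1/6)·Σ_{d∣6} μ(6/d) 8^d.
Divisors of 6: 1, 2, 3, 6; μ(6/d) for each: 1, -1, -1, 1.
Σ = 8^1 − 8^2 − 8^3 + 8^6 = 261576.
N = 261576/6 = 43596.

43596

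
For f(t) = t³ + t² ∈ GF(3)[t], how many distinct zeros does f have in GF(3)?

2

Evaluate at each of the 3 elements of GF(3):
f(0) = 0 → root; f(1) = 2; f(2) = 0 → root.
Roots: {0, 2}.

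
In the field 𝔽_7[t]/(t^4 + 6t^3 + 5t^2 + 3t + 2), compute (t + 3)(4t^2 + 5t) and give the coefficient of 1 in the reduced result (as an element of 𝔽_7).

0

Multiply in 𝔽_7[t]: (t + 3)·(4t^2 + 5t) = 4t^3 + 3t^2 + t.
Reduced: 4t^3 + 3t^2 + t.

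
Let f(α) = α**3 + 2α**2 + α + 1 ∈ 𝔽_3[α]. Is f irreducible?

Yes

Check for roots in 𝔽_3: f(0) = 1; f(1) = 2; f(2) = 1.
No roots. A degree-3 polynomial over a field with no linear factor is irreducible.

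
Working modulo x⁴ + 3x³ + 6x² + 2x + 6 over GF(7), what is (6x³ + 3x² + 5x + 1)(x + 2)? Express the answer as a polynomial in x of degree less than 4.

4x^3 + 3x^2 + 6x + 1

Multiply in GF(7)[x]: (6x³ + 3x² + 5x + 1)·(x + 2) = 6x⁴ + x³ + 4x² + 4x + 2.
Reduce using x⁴ ≡ 4x³ + x² + 5x + 1 (mod x⁴ + 3x³ + 6x² + 2x + 6).
Reduced: 4x³ + 3x² + 6x + 1.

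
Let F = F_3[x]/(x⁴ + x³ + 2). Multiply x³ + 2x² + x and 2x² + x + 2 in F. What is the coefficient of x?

Multiply in F_3[x]: (x³ + 2x² + x)·(2x² + x + 2) = 2x⁵ + 2x⁴ + 2x² + 2x.
Reduce using x⁴ ≡ 2x³ + 1 (mod x⁴ + x³ + 2).
Reduced: 2x² + x.

1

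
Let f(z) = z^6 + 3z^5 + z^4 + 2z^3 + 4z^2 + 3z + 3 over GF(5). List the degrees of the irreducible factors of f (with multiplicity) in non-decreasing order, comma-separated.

6

Roots in GF(5): f(0) = 3; f(1) = 2; f(2) = 2; f(3) = 1; f(4) = 1.
Complete factorization: f(z) = (z^6 + 3z^5 + z^4 + 2z^3 + 4z^2 + 3z + 3).
Factor degrees with multiplicity: 6 = 6.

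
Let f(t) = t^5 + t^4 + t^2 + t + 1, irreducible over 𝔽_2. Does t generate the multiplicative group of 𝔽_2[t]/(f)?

Yes

|GF(2^5)^×| = 2^5 − 1 = 31. Prime factorization: 31 = 31.
f is primitive ⇔ t has order 31 in GF(2)[t]/(f), i.e. t^(31/q) ≠ 1 for each prime q | 31.
t^(1) mod f = t.
None equal 1, so t has full order 31; f is primitive.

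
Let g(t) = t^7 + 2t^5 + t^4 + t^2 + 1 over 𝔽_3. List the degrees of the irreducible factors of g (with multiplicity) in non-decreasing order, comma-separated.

Roots in 𝔽_3: g(0) = 1; g(1) = 0 → root; g(2) = 0 → root.
Linear factors from roots: (t + 2), (t + 1).
Complete factorization: g(t) = (t + 1)·(t + 2)·(t^2 + 2t + 2)·(t^3 + t^2 + 2t + 1).
Factor degrees with multiplicity: 1 + 1 + 2 + 3 = 7.

1, 1, 2, 3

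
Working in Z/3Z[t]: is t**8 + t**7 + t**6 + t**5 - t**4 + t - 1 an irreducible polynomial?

No

Write m(t) = t**8 + t**7 + t**6 + t**5 - t**4 + t - 1.
Check for roots in Z/3Z: m(0) = 2; m(1) = 0 → root; m(2) = 0 → root.
m(1) = 0, so (t − 1) divides m(t); m is reducible.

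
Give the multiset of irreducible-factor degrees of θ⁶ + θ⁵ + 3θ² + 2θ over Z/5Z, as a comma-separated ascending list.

1, 1, 2, 2

Write h(θ) = θ⁶ + θ⁵ + 3θ² + 2θ.
Roots in Z/5Z: h(0) = 0 → root; h(1) = 2; h(2) = 2; h(3) = 0 → root; h(4) = 1.
Linear factors from roots: (θ), (θ + 2).
Complete factorization: h(θ) = (θ)·(θ + 2)·(θ² + 2θ + 4)^2.
Factor degrees with multiplicity: 1 + 1 + 2 + 2 = 6.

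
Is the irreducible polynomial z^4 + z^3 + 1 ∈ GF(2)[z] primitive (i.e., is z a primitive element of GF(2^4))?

Write f(z) = z^4 + z^3 + 1.
|GF(2^4)^×| = 2^4 − 1 = 15. Prime factorization: 15 = 3·5.
f is primitive ⇔ z has order 15 in GF(2)[z]/(f), i.e. z^(15/q) ≠ 1 for each prime q | 15.
z^(5) mod f = z^3 + z + 1.
z^(3) mod f = z^3.
None equal 1, so z has full order 15; f is primitive.

Yes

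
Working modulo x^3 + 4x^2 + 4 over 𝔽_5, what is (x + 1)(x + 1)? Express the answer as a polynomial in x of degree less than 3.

x^2 + 2x + 1

Multiply in 𝔽_5[x]: (x + 1)·(x + 1) = x^2 + 2x + 1.
Reduced: x^2 + 2x + 1.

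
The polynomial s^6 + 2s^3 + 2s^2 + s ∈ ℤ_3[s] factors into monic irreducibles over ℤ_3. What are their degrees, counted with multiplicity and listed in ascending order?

1, 1, 1, 1, 2

Write g(s) = s^6 + 2s^3 + 2s^2 + s.
Roots in ℤ_3: g(0) = 0 → root; g(1) = 0 → root; g(2) = 0 → root.
Linear factors from roots: (s), (s + 2), (s + 1).
Complete factorization: g(s) = (s)·(s + 2)·(s + 1)^2·(s^2 + 2s + 2).
Factor degrees with multiplicity: 1 + 1 + 1 + 1 + 2 = 6.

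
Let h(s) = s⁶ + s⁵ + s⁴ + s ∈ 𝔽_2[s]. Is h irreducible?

No

Check for roots in 𝔽_2: h(0) = 0 → root; h(1) = 0 → root.
h(0) = 0, so (s) divides h(s); h is reducible.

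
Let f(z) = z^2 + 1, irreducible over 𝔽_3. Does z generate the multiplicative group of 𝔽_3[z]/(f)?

No

|GF(3^2)^×| = 3^2 − 1 = 8. Prime factorization: 8 = 2^3.
f is primitive ⇔ z has order 8 in GF(3)[z]/(f), i.e. z^(8/q) ≠ 1 for each prime q | 8.
z^(4) mod f = 1
Since z^(4) = 1, the order of z divides 4 < 8; not primitive.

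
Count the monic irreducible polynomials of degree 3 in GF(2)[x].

2

The number of monic irreducibles of degree 3 over GF(2) is (1/3)·Σ_{d∣3} μ(3/d) 2^d.
Divisors of 3: 1, 3; μ(3/d) for each: -1, 1.
Σ = − 2^1 + 2^3 = 6.
N = 6/3 = 2.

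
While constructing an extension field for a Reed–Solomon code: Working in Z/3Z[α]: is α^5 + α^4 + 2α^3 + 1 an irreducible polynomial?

Yes

Write m(α) = α^5 + α^4 + 2α^3 + 1.
Check for roots in Z/3Z: m(0) = 1; m(1) = 2; m(2) = 2.
No roots, so no linear factors.
Monic irreducibles of degree 2 over GF(3): α^2 + 1, α^2 + α + 2, α^2 + 2α + 2.
None of them divide m (all give nonzero remainder).
No irreducible factor of degree ≤ 2 exists, so m is irreducible over GF(3).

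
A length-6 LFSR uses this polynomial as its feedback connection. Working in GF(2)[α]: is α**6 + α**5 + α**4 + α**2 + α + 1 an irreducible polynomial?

No

Write f(α) = α**6 + α**5 + α**4 + α**2 + α + 1.
Check for roots in GF(2): f(0) = 1; f(1) = 0 → root.
f(1) = 0, so (α − 1) divides f(α); f is reducible.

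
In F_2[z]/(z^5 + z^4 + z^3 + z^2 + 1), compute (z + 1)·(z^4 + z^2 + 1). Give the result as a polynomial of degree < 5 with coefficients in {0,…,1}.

z

Multiply in F_2[z]: (z + 1)·(z^4 + z^2 + 1) = z^5 + z^4 + z^3 + z^2 + z + 1.
Reduce using z^5 ≡ z^4 + z^3 + z^2 + 1 (mod z^5 + z^4 + z^3 + z^2 + 1).
Reduced: z.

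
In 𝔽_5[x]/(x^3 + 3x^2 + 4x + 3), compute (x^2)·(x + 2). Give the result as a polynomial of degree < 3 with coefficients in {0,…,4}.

4x^2 + x + 2

Multiply in 𝔽_5[x]: (x^2)·(x + 2) = x^3 + 2x^2.
Reduce using x^3 ≡ 2x^2 + x + 2 (mod x^3 + 3x^2 + 4x + 3).
Reduced: 4x^2 + x + 2.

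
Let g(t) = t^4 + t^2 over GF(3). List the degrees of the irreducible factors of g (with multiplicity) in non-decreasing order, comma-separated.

1, 1, 2

Roots in GF(3): g(0) = 0 → root; g(1) = 2; g(2) = 2.
Linear factors from roots: (t).
Complete factorization: g(t) = (t)^2·(t^2 + 1).
Factor degrees with multiplicity: 1 + 1 + 2 = 4.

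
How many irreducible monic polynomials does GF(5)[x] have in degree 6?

2580

By the necklace-counting formula, N_5(6) = (1/6) Σ_{d|6} μ(6/d)·5^d.
Divisors of 6: 1, 2, 3, 6; μ(6/d) for each: 1, -1, -1, 1.
Σ = 5^1 − 5^2 − 5^3 + 5^6 = 15480.
N = 15480/6 = 2580.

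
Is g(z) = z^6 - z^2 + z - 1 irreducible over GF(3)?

No

Check for roots in GF(3): g(0) = 2; g(1) = 0 → root; g(2) = 1.
g(1) = 0, so (z − 1) divides g(z); g is reducible.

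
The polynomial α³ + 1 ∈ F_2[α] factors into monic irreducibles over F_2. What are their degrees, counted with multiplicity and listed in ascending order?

1, 2

Write g(α) = α³ + 1.
Roots in F_2: g(0) = 1; g(1) = 0 → root.
Linear factors from roots: (α + 1).
Complete factorization: g(α) = (α + 1)·(α² + α + 1).
Factor degrees with multiplicity: 1 + 2 = 3.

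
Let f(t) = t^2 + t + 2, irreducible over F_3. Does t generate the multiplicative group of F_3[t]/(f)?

|GF(3^2)^×| = 3^2 − 1 = 8. Prime factorization: 8 = 2^3.
f is primitive ⇔ t has order 8 in GF(3)[t]/(f), i.e. t^(8/q) ≠ 1 for each prime q | 8.
t^(4) mod f = 2.
None equal 1, so t has full order 8; f is primitive.

Yes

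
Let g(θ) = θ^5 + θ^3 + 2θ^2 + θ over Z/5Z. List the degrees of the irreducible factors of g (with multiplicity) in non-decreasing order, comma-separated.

1, 1, 1, 2

Roots in Z/5Z: g(0) = 0 → root; g(1) = 0 → root; g(2) = 0 → root; g(3) = 1; g(4) = 4.
Linear factors from roots: (θ), (θ - 1), (θ - 2).
Complete factorization: g(θ) = (θ)·(θ - 2)·(θ - 1)·(θ^2 - 2θ - 2).
Factor degrees with multiplicity: 1 + 1 + 1 + 2 = 5.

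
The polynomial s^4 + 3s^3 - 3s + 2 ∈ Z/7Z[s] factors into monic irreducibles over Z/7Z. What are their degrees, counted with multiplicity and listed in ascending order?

1, 3

Write f(s) = s^4 + 3s^3 - 3s + 2.
Linear factors from roots: (s + 2).
Complete factorization: f(s) = (s + 2)·(s^3 + s^2 - 2s + 1).
Factor degrees with multiplicity: 1 + 3 = 4.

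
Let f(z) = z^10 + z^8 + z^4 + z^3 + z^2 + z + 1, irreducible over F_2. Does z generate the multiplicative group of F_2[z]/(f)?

|GF(2^10)^×| = 2^10 − 1 = 1023. Prime factorization: 1023 = 3·11·31.
f is primitive ⇔ z has order 1023 in GF(2)[z]/(f), i.e. z^(1023/q) ≠ 1 for each prime q | 1023.
z^(341) mod f = 1
z^(93) mod f = z^9 + z^8 + z^7 + z^6 + z^5.
z^(33) mod f = z^8 + z^6 + z^5 + z^2 + 1.
Since z^(341) = 1, the order of z divides 341 < 1023; not primitive.

No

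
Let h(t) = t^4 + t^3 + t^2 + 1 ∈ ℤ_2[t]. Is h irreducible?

No

Check for roots in ℤ_2: h(0) = 1; h(1) = 0 → root.
h(1) = 0, so (t − 1) divides h(t); h is reducible.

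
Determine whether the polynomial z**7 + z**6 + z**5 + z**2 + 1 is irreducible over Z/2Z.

Yes

Write g(z) = z**7 + z**6 + z**5 + z**2 + 1.
Check for roots in Z/2Z: g(0) = 1; g(1) = 1.
No roots, so no linear factors.
Monic irreducibles of degree 2 over GF(2): z**2 + z + 1.
None of them divide g (all give nonzero remainder).
Monic irreducibles of degree 3 over GF(2): z**3 + z + 1, z**3 + z**2 + 1.
None of them divide g (all give nonzero remainder).
No irreducible factor of degree ≤ 3 exists, so g is irreducible over GF(2).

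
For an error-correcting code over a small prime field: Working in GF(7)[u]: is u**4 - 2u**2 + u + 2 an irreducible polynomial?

No

Write g(u) = u**4 - 2u**2 + u + 2.
Check for roots in GF(7): g(0) = 2; g(1) = 2; g(2) = 5; g(3) = 5; g(4) = 6; g(5) = 1; g(6) = 0 → root.
g(6) = 0, so (u − 6) divides g(u); g is reducible.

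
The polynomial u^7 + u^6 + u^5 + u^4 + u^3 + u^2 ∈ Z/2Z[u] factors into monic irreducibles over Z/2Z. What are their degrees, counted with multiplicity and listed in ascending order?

Write h(u) = u^7 + u^6 + u^5 + u^4 + u^3 + u^2.
Roots in Z/2Z: h(0) = 0 → root; h(1) = 0 → root.
Linear factors from roots: (u), (u + 1).
Complete factorization: h(u) = (u + 1)·(u)^2·(u^2 + u + 1)^2.
Factor degrees with multiplicity: 1 + 1 + 1 + 2 + 2 = 7.

1, 1, 1, 2, 2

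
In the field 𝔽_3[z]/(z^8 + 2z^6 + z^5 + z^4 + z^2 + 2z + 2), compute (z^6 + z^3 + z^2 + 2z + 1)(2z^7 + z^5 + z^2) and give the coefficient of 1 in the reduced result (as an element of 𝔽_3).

0

Multiply in 𝔽_3[z]: (z^6 + z^3 + z^2 + 2z + 1)·(2z^7 + z^5 + z^2) = 2z^13 + z^11 + 2z^10 + 2z^9 + 2z^6 + 2z^5 + z^4 + 2z^3 + z^2.
Reduce using z^8 ≡ z^6 + 2z^5 + 2z^4 + 2z^2 + z + 1 (mod z^8 + 2z^6 + z^5 + z^4 + z^2 + 2z + 2).
Reduced: z^7 + z^6 + z^5 + z^4 + 2z^3 + z^2.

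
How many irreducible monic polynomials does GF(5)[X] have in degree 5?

624

x^(5^5) − x is the product of all monic irreducibles of degree dividing 5; Möbius inversion gives N = (1/5) Σ μ(5/d)·5^d.
Divisors of 5: 1, 5; μ(5/d) for each: -1, 1.
Σ = − 5^1 + 5^5 = 3120.
N = 3120/5 = 624.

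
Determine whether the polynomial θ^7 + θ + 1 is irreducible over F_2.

Write h(θ) = θ^7 + θ + 1.
Check for roots in F_2: h(0) = 1; h(1) = 1.
No roots, so no linear factors.
Monic irreducibles of degree 2 over GF(2): θ^2 + θ + 1.
None of them divide h (all give nonzero remainder).
Monic irreducibles of degree 3 over GF(2): θ^3 + θ + 1, θ^3 + θ^2 + 1.
None of them divide h (all give nonzero remainder).
No irreducible factor of degree ≤ 3 exists, so h is irreducible over GF(2).

Yes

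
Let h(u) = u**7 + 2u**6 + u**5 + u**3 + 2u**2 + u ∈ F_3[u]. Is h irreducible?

Check for roots in F_3: h(0) = 0 → root; h(1) = 2; h(2) = 0 → root.
h(0) = 0, so (u) divides h(u); h is reducible.

No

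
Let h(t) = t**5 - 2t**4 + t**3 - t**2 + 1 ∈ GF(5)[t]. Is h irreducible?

No

Check for roots in GF(5): h(0) = 1; h(1) = 0 → root; h(2) = 0 → root; h(3) = 0 → root; h(4) = 1.
h(1) = 0, so (t − 1) divides h(t); h is reducible.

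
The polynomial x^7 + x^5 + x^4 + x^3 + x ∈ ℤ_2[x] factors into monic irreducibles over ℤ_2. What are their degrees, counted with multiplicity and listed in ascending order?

1, 2, 4

Write f(x) = x^7 + x^5 + x^4 + x^3 + x.
Roots in ℤ_2: f(0) = 0 → root; f(1) = 1.
Linear factors from roots: (x).
Complete factorization: f(x) = (x)·(x^2 + x + 1)·(x^4 + x^3 + x^2 + x + 1).
Factor degrees with multiplicity: 1 + 2 + 4 = 7.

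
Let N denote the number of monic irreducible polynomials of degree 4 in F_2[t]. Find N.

3

By the necklace-counting formula, N_2(4) = (1/4) Σ_{d|4} μ(4/d)·2^d.
Divisors of 4: 1, 2, 4; μ(4/d) for each: 0, -1, 1.
Σ = − 2^2 + 2^4 = 12.
N = 12/4 = 3.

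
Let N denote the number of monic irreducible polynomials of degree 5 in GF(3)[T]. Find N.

By the necklace-counting formula, N_3(5) = (1/5) Σ_{d|5} μ(5/d)·3^d.
Divisors of 5: 1, 5; μ(5/d) for each: -1, 1.
Σ = − 3^1 + 3^5 = 240.
N = 240/5 = 48.

48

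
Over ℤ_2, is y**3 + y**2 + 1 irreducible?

Yes

Write h(y) = y**3 + y**2 + 1.
Check for roots in ℤ_2: h(0) = 1; h(1) = 1.
No roots. A degree-3 polynomial over a field with no linear factor is irreducible.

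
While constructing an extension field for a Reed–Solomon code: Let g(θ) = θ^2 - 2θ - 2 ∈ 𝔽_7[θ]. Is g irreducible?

Check for roots in 𝔽_7: g(0) = 5; g(1) = 4; g(2) = 5; g(3) = 1; g(4) = 6; g(5) = 6; g(6) = 1.
No roots. A degree-2 polynomial over a field with no linear factor is irreducible.

Yes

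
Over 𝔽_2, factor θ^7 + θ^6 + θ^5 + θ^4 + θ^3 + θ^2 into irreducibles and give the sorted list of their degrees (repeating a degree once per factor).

1, 1, 1, 2, 2

Write g(θ) = θ^7 + θ^6 + θ^5 + θ^4 + θ^3 + θ^2.
Roots in 𝔽_2: g(0) = 0 → root; g(1) = 0 → root.
Linear factors from roots: (θ), (θ + 1).
Complete factorization: g(θ) = (θ + 1)·(θ)^2·(θ^2 + θ + 1)^2.
Factor degrees with multiplicity: 1 + 1 + 1 + 2 + 2 = 7.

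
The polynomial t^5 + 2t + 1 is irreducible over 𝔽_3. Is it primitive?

Write f(t) = t^5 + 2t + 1.
|GF(3^5)^×| = 3^5 − 1 = 242. Prime factorization: 242 = 2·11^2.
f is primitive ⇔ t has order 242 in GF(3)[t]/(f), i.e. t^(242/q) ≠ 1 for each prime q | 242.
t^(121) mod f = 2.
t^(22) mod f = 2t^3 + 2t^2 + t + 1.
None equal 1, so t has full order 242; f is primitive.

Yes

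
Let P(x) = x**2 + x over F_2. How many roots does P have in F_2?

Evaluate at each of the 2 elements of F_2:
P(0) = 0 → root; P(1) = 0 → root.
Roots: {0, 1}.

2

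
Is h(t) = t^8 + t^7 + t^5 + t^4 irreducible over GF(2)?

No

Check for roots in GF(2): h(0) = 0 → root; h(1) = 0 → root.
h(0) = 0, so (t) divides h(t); h is reducible.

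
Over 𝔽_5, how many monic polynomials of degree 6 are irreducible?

x^(5^6) − x is the product of all monic irreducibles of degree dividing 6; Möbius inversion gives N = (1/6) Σ μ(6/d)·5^d.
Divisors of 6: 1, 2, 3, 6; μ(6/d) for each: 1, -1, -1, 1.
Σ = 5^1 − 5^2 − 5^3 + 5^6 = 15480.
N = 15480/6 = 2580.

2580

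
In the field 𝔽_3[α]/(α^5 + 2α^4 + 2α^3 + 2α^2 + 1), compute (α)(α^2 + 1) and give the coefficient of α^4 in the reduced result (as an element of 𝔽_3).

0

Multiply in 𝔽_3[α]: (α)·(α^2 + 1) = α^3 + α.
Reduced: α^3 + α.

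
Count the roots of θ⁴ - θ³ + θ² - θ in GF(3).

2

Write f(θ) = θ⁴ - θ³ + θ² - θ.
Evaluate at each of the 3 elements of GF(3):
f(0) = 0 → root; f(1) = 0 → root; f(2) = 1.
Roots: {0, 1}.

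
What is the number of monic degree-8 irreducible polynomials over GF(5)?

x^(5^8) − x is the product of all monic irreducibles of degree dividing 8; Möbius inversion gives N = (1/8) Σ μ(8/d)·5^d.
Divisors of 8: 1, 2, 4, 8; μ(8/d) for each: 0, 0, -1, 1.
Σ = − 5^4 + 5^8 = 390000.
N = 390000/8 = 48750.

48750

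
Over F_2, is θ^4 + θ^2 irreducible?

Write h(θ) = θ^4 + θ^2.
Check for roots in F_2: h(0) = 0 → root; h(1) = 0 → root.
h(0) = 0, so (θ) divides h(θ); h is reducible.

No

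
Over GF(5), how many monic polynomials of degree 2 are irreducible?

10

By the necklace-counting formula, N_5(2) = (1/2) Σ_{d|2} μ(2/d)·5^d.
Divisors of 2: 1, 2; μ(2/d) for each: -1, 1.
Σ = − 5^1 + 5^2 = 20.
N = 20/2 = 10.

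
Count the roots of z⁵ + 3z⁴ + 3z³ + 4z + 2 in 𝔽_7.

Write h(z) = z⁵ + 3z⁴ + 3z³ + 4z + 2.
Evaluate at each of the 7 elements of 𝔽_7:
h(0) = 2; h(1) = 6; h(2) = 2; h(3) = 0 → root; h(4) = 0 → root; h(5) = 0 → root; h(6) = 4.
Roots: {3, 4, 5}.

3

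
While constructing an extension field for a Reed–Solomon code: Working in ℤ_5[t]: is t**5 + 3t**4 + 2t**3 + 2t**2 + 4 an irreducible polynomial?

Yes

Write P(t) = t**5 + 3t**4 + 2t**3 + 2t**2 + 4.
Check for roots in ℤ_5: P(0) = 4; P(1) = 2; P(2) = 3; P(3) = 2; P(4) = 1.
No roots, so no linear factors.
Degree-2 irreducible divisors: test the 10 monic irreducibles of degree 2 over GF(5).
None of them divide P (all give nonzero remainder).
No irreducible factor of degree ≤ 2 exists, so P is irreducible over GF(5).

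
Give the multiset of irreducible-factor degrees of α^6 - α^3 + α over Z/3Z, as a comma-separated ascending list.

Write f(α) = α^6 - α^3 + α.
Roots in Z/3Z: f(0) = 0 → root; f(1) = 1; f(2) = 1.
Linear factors from roots: (α).
Complete factorization: f(α) = (α)·(α^2 + α - 1)·(α^3 - α^2 - α - 1).
Factor degrees with multiplicity: 1 + 2 + 3 = 6.

1, 2, 3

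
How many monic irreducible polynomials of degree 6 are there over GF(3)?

Gauss's count: N_{3}(6) = (1/6) Σ_{d|6} μ(6/d)·3^d.
Divisors of 6: 1, 2, 3, 6; μ(6/d) for each: 1, -1, -1, 1.
Σ = 3^1 − 3^2 − 3^3 + 3^6 = 696.
N = 696/6 = 116.

116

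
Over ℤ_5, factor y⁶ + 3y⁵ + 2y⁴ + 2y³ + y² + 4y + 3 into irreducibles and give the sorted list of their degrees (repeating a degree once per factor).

6

Write f(y) = y⁶ + 3y⁵ + 2y⁴ + 2y³ + y² + 4y + 3.
Roots in ℤ_5: f(0) = 3; f(1) = 1; f(2) = 3; f(3) = 3; f(4) = 3.
Complete factorization: f(y) = (y⁶ + 3y⁵ + 2y⁴ + 2y³ + y² + 4y + 3).
Factor degrees with multiplicity: 6 = 6.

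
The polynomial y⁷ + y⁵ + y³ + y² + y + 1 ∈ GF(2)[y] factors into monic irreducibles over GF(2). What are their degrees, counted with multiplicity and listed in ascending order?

Write h(y) = y⁷ + y⁵ + y³ + y² + y + 1.
Roots in GF(2): h(0) = 1; h(1) = 0 → root.
Linear factors from roots: (y + 1).
Complete factorization: h(y) = (y + 1)^2·(y² + y + 1)·(y³ + y² + 1).
Factor degrees with multiplicity: 1 + 1 + 2 + 3 = 7.

1, 1, 2, 3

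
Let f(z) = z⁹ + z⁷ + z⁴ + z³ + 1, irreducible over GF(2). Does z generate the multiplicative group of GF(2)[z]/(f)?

No

|GF(2^9)^×| = 2^9 − 1 = 511. Prime factorization: 511 = 7·73.
f is primitive ⇔ z has order 511 in GF(2)[z]/(f), i.e. z^(511/q) ≠ 1 for each prime q | 511.
z^(73) mod f = 1
z^(7) mod f = z⁷.
Since z^(73) = 1, the order of z divides 73 < 511; not primitive.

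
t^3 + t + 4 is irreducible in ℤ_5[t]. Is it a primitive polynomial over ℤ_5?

Write f(t) = t^3 + t + 4.
|GF(5^3)^×| = 5^3 − 1 = 124. Prime factorization: 124 = 2^2·31.
f is primitive ⇔ t has order 124 in GF(5)[t]/(f), i.e. t^(124/q) ≠ 1 for each prime q | 124.
t^(62) mod f = 1
t^(4) mod f = 4t^2 + t.
Since t^(62) = 1, the order of t divides 62 < 124; not primitive.

No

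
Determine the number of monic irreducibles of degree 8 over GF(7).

720300

By the necklace-counting formula, N_7(8) = (1/8) Σ_{d|8} μ(8/d)·7^d.
Divisors of 8: 1, 2, 4, 8; μ(8/d) for each: 0, 0, -1, 1.
Σ = − 7^4 + 7^8 = 5762400.
N = 5762400/8 = 720300.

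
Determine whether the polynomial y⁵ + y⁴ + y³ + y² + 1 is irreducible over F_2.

Yes

Write m(y) = y⁵ + y⁴ + y³ + y² + 1.
Check for roots in F_2: m(0) = 1; m(1) = 1.
No roots, so no linear factors.
Monic irreducibles of degree 2 over GF(2): y² + y + 1.
None of them divide m (all give nonzero remainder).
No irreducible factor of degree ≤ 2 exists, so m is irreducible over GF(2).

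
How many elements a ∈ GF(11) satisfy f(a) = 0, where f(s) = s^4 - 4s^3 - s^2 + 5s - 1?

4

Evaluate at each of the 11 elements of GF(11):
f(0) = 10; f(1) = 0 → root; f(2) = 0 → root; f(3) = 0 → root; f(4) = 3; f(5) = 3; f(6) = 7; f(7) = 2; f(8) = 10; f(9) = 0 → root; f(10) = 9.
Roots: {1, 2, 3, 9}.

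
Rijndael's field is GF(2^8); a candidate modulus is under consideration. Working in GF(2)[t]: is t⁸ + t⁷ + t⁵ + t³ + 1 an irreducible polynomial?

Yes

Write f(t) = t⁸ + t⁷ + t⁵ + t³ + 1.
Check for roots in GF(2): f(0) = 1; f(1) = 1.
No roots, so no linear factors.
Monic irreducibles of degree 2 over GF(2): t² + t + 1.
None of them divide f (all give nonzero remainder).
Monic irreducibles of degree 3 over GF(2): t³ + t + 1, t³ + t² + 1.
None of them divide f (all give nonzero remainder).
Monic irreducibles of degree 4 over GF(2): t⁴ + t + 1, t⁴ + t³ + 1, t⁴ + t³ + t² + t + 1.
None of them divide f (all give nonzero remainder).
No irreducible factor of degree ≤ 4 exists, so f is irreducible over GF(2).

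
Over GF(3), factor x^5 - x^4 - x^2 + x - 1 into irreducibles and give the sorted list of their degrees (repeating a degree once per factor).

Write f(x) = x^5 - x^4 - x^2 + x - 1.
Roots in GF(3): f(0) = 2; f(1) = 2; f(2) = 1.
Complete factorization: f(x) = (x^5 - x^4 - x^2 + x - 1).
Factor degrees with multiplicity: 5 = 5.

5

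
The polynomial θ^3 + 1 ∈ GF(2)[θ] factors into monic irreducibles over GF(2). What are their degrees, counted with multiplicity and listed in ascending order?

1, 2

Write g(θ) = θ^3 + 1.
Roots in GF(2): g(0) = 1; g(1) = 0 → root.
Linear factors from roots: (θ + 1).
Complete factorization: g(θ) = (θ + 1)·(θ^2 + θ + 1).
Factor degrees with multiplicity: 1 + 2 = 3.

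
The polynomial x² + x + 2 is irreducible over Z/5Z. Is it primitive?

Yes

Write f(x) = x² + x + 2.
|GF(5^2)^×| = 5^2 − 1 = 24. Prime factorization: 24 = 2^3·3.
f is primitive ⇔ x has order 24 in GF(5)[x]/(f), i.e. x^(24/q) ≠ 1 for each prime q | 24.
x^(12) mod f = 4.
x^(8) mod f = 3x + 1.
None equal 1, so x has full order 24; f is primitive.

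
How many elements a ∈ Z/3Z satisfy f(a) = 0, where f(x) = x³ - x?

3

Evaluate at each of the 3 elements of Z/3Z:
f(0) = 0 → root; f(1) = 0 → root; f(2) = 0 → root.
Roots: {0, 1, 2}.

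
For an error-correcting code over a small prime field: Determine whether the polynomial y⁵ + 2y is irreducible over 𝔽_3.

Write P(y) = y⁵ + 2y.
Check for roots in 𝔽_3: P(0) = 0 → root; P(1) = 0 → root; P(2) = 0 → root.
P(0) = 0, so (y) divides P(y); P is reducible.

No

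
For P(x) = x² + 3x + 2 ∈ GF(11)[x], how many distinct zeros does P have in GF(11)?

2

Evaluate at each of the 11 elements of GF(11):
P(0) = 2; P(1) = 6; P(2) = 1; P(3) = 9; P(4) = 8; P(5) = 9; P(6) = 1; P(7) = 6; P(8) = 2; P(9) = 0 → root; P(10) = 0 → root.
Roots: {9, 10}.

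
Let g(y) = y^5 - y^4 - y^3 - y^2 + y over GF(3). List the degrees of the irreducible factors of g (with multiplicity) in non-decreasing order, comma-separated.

Roots in GF(3): g(0) = 0 → root; g(1) = 2; g(2) = 0 → root.
Linear factors from roots: (y), (y + 1).
Complete factorization: g(y) = (y)·(y + 1)^2·(y^2 + 1).
Factor degrees with multiplicity: 1 + 1 + 1 + 2 = 5.

1, 1, 1, 2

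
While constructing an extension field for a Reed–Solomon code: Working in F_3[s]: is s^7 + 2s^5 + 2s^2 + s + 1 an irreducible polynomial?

Write f(s) = s^7 + 2s^5 + 2s^2 + s + 1.
Check for roots in F_3: f(0) = 1; f(1) = 1; f(2) = 2.
No roots, so no linear factors.
Monic irreducibles of degree 2 over GF(3): s^2 + 1, s^2 + s + 2, s^2 + 2s + 2.
None of them divide f (all give nonzero remainder).
Degree-3 irreducible divisors: test the 8 monic irreducibles of degree 3 over GF(3).
None of them divide f (all give nonzero remainder).
No irreducible factor of degree ≤ 3 exists, so f is irreducible over GF(3).

Yes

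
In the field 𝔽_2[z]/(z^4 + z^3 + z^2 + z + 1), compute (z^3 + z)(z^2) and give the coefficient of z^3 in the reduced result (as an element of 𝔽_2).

Multiply in 𝔽_2[z]: (z^3 + z)·(z^2) = z^5 + z^3.
Reduce using z^4 ≡ z^3 + z^2 + z + 1 (mod z^4 + z^3 + z^2 + z + 1).
Reduced: z^3 + 1.

1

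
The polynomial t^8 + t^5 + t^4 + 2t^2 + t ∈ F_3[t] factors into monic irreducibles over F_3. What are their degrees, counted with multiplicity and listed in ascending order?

1, 1, 3, 3

Write h(t) = t^8 + t^5 + t^4 + 2t^2 + t.
Roots in F_3: h(0) = 0 → root; h(1) = 0 → root; h(2) = 2.
Linear factors from roots: (t), (t + 2).
Complete factorization: h(t) = (t)·(t + 2)·(t^3 + 2t + 2)·(t^3 + t^2 + 2t + 1).
Factor degrees with multiplicity: 1 + 1 + 3 + 3 = 8.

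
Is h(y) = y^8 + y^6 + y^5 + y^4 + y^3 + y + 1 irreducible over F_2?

Yes

Check for roots in F_2: h(0) = 1; h(1) = 1.
No roots, so no linear factors.
Monic irreducibles of degree 2 over GF(2): y^2 + y + 1.
None of them divide h (all give nonzero remainder).
Monic irreducibles of degree 3 over GF(2): y^3 + y + 1, y^3 + y^2 + 1.
None of them divide h (all give nonzero remainder).
Monic irreducibles of degree 4 over GF(2): y^4 + y + 1, y^4 + y^3 + 1, y^4 + y^3 + y^2 + y + 1.
None of them divide h (all give nonzero remainder).
No irreducible factor of degree ≤ 4 exists, so h is irreducible over GF(2).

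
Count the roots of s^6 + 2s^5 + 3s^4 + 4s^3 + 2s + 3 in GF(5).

3

Write g(s) = s^6 + 2s^5 + 3s^4 + 4s^3 + 2s + 3.
Evaluate at each of the 5 elements of GF(5):
g(0) = 3; g(1) = 0 → root; g(2) = 0 → root; g(3) = 0 → root; g(4) = 4.
Roots: {1, 2, 3}.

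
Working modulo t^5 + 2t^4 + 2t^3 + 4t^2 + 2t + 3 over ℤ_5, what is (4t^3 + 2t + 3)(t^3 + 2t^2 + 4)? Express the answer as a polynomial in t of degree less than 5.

Multiply in ℤ_5[t]: (4t^3 + 2t + 3)·(t^3 + 2t^2 + 4) = 4t^6 + 3t^5 + 2t^4 + 3t^3 + t^2 + 3t + 2.
Reduce using t^5 ≡ 3t^4 + 3t^3 + t^2 + 3t + 2 (mod t^5 + 2t^4 + 2t^3 + 4t^2 + 2t + 3).
Reduced: 4t^4 + 2t^3 + 3t^2 + t + 2.

4t^4 + 2t^3 + 3t^2 + t + 2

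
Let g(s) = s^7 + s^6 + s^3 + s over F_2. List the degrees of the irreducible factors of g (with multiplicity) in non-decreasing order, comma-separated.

1, 1, 2, 3

Roots in F_2: g(0) = 0 → root; g(1) = 0 → root.
Linear factors from roots: (s), (s + 1).
Complete factorization: g(s) = (s)·(s + 1)·(s^2 + s + 1)·(s^3 + s^2 + 1).
Factor degrees with multiplicity: 1 + 1 + 2 + 3 = 7.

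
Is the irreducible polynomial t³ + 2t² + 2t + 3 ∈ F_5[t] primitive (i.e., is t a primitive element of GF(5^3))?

Yes

Write f(t) = t³ + 2t² + 2t + 3.
|GF(5^3)^×| = 5^3 − 1 = 124. Prime factorization: 124 = 2^2·31.
f is primitive ⇔ t has order 124 in GF(5)[t]/(f), i.e. t^(124/q) ≠ 1 for each prime q | 124.
t^(62) mod f = 4.
t^(4) mod f = 2t² + t + 1.
None equal 1, so t has full order 124; f is primitive.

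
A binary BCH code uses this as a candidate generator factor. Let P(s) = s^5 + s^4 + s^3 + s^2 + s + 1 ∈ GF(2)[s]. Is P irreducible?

Check for roots in GF(2): P(0) = 1; P(1) = 0 → root.
P(1) = 0, so (s − 1) divides P(s); P is reducible.

No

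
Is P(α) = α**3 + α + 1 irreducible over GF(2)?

Yes

Check for roots in GF(2): P(0) = 1; P(1) = 1.
No roots. A degree-3 polynomial over a field with no linear factor is irreducible.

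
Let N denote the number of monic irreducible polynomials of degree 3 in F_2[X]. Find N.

2

By the necklace-counting formula, N_2(3) = (1/3) Σ_{d|3} μ(3/d)·2^d.
Divisors of 3: 1, 3; μ(3/d) for each: -1, 1.
Σ = − 2^1 + 2^3 = 6.
N = 6/3 = 2.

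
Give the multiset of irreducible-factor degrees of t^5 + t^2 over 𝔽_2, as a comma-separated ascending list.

1, 1, 1, 2

Write h(t) = t^5 + t^2.
Roots in 𝔽_2: h(0) = 0 → root; h(1) = 0 → root.
Linear factors from roots: (t), (t + 1).
Complete factorization: h(t) = (t + 1)·(t)^2·(t^2 + t + 1).
Factor degrees with multiplicity: 1 + 1 + 1 + 2 = 5.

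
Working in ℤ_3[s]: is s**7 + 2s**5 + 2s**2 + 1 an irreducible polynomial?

Write g(s) = s**7 + 2s**5 + 2s**2 + 1.
Check for roots in ℤ_3: g(0) = 1; g(1) = 0 → root; g(2) = 0 → root.
g(1) = 0, so (s − 1) divides g(s); g is reducible.

No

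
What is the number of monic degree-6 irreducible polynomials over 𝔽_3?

116

x^(3^6) − x is the product of all monic irreducibles of degree dividing 6; Möbius inversion gives N = (1/6) Σ μ(6/d)·3^d.
Divisors of 6: 1, 2, 3, 6; μ(6/d) for each: 1, -1, -1, 1.
Σ = 3^1 − 3^2 − 3^3 + 3^6 = 696.
N = 696/6 = 116.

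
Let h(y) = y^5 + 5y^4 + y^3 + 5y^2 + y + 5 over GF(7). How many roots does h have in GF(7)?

Evaluate at each of the 7 elements of GF(7):
h(0) = 5; h(1) = 4; h(2) = 0 → root; h(3) = 0 → root; h(4) = 0 → root; h(5) = 0 → root; h(6) = 5.
Roots: {2, 3, 4, 5}.

4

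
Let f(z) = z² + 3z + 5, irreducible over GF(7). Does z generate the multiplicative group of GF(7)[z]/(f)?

Yes

|GF(7^2)^×| = 7^2 − 1 = 48. Prime factorization: 48 = 2^4·3.
f is primitive ⇔ z has order 48 in GF(7)[z]/(f), i.e. z^(48/q) ≠ 1 for each prime q | 48.
z^(24) mod f = 6.
z^(16) mod f = 4.
None equal 1, so z has full order 48; f is primitive.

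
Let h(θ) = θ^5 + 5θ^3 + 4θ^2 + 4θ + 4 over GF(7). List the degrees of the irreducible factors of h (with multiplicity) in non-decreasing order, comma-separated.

Linear factors from roots: (θ + 3).
Complete factorization: h(θ) = (θ + 3)·(θ^2 + 1)·(θ^2 + 4θ + 6).
Factor degrees with multiplicity: 1 + 2 + 2 = 5.

1, 2, 2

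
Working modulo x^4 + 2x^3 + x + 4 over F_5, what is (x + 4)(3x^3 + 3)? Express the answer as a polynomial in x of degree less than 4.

Multiply in F_5[x]: (x + 4)·(3x^3 + 3) = 3x^4 + 2x^3 + 3x + 2.
Reduce using x^4 ≡ 3x^3 + 4x + 1 (mod x^4 + 2x^3 + x + 4).
Reduced: x^3.

x^3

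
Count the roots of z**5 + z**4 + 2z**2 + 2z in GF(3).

3

Write h(z) = z**5 + z**4 + 2z**2 + 2z.
Evaluate at each of the 3 elements of GF(3):
h(0) = 0 → root; h(1) = 0 → root; h(2) = 0 → root.
Roots: {0, 1, 2}.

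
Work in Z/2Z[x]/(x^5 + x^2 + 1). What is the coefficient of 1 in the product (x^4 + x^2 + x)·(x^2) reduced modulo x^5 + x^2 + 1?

0

Multiply in Z/2Z[x]: (x^4 + x^2 + x)·(x^2) = x^6 + x^4 + x^3.
Reduce using x^5 ≡ x^2 + 1 (mod x^5 + x^2 + 1).
Reduced: x^4 + x.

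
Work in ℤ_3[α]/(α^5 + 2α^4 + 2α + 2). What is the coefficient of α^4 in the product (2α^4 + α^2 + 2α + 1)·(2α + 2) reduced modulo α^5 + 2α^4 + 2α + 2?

Multiply in ℤ_3[α]: (2α^4 + α^2 + 2α + 1)·(2α + 2) = α^5 + α^4 + 2α^3 + 2.
Reduce using α^5 ≡ α^4 + α + 1 (mod α^5 + 2α^4 + 2α + 2).
Reduced: 2α^4 + 2α^3 + α.

2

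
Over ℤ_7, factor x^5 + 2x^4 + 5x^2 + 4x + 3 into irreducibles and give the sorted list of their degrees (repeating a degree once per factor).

Write f(x) = x^5 + 2x^4 + 5x^2 + 4x + 3.
Complete factorization: f(x) = (x^2 + 6x + 4)·(x^3 + 3x^2 + 6x + 6).
Factor degrees with multiplicity: 2 + 3 = 5.

2, 3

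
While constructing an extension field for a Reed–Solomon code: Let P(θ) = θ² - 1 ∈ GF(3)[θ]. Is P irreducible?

No

Check for roots in GF(3): P(0) = 2; P(1) = 0 → root; P(2) = 0 → root.
P(1) = 0, so (θ − 1) divides P(θ); P is reducible.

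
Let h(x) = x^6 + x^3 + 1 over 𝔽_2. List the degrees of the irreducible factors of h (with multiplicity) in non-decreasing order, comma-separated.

Roots in 𝔽_2: h(0) = 1; h(1) = 1.
Complete factorization: h(x) = (x^6 + x^3 + 1).
Factor degrees with multiplicity: 6 = 6.

6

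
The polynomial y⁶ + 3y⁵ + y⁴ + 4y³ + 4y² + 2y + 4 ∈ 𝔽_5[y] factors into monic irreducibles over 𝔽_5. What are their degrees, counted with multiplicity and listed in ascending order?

3, 3

Write g(y) = y⁶ + 3y⁵ + y⁴ + 4y³ + 4y² + 2y + 4.
Roots in 𝔽_5: g(0) = 4; g(1) = 4; g(2) = 2; g(3) = 3; g(4) = 1.
Complete factorization: g(y) = (y³ + y² + 4y + 3)·(y³ + 2y² + 3).
Factor degrees with multiplicity: 3 + 3 = 6.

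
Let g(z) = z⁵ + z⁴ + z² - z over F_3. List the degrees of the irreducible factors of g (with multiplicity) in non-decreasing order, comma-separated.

Roots in F_3: g(0) = 0 → root; g(1) = 2; g(2) = 2.
Linear factors from roots: (z).
Complete factorization: g(z) = (z)·(z² + 1)·(z² + z - 1).
Factor degrees with multiplicity: 1 + 2 + 2 = 5.

1, 2, 2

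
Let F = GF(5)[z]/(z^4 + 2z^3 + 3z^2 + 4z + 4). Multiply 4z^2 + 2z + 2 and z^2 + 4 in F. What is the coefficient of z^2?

Multiply in GF(5)[z]: (4z^2 + 2z + 2)·(z^2 + 4) = 4z^4 + 2z^3 + 3z^2 + 3z + 3.
Reduce using z^4 ≡ 3z^3 + 2z^2 + z + 1 (mod z^4 + 2z^3 + 3z^2 + 4z + 4).
Reduced: 4z^3 + z^2 + 2z + 2.

1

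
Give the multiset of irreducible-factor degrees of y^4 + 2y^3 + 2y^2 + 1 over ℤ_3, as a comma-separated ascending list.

1, 3

Write f(y) = y^4 + 2y^3 + 2y^2 + 1.
Roots in ℤ_3: f(0) = 1; f(1) = 0 → root; f(2) = 2.
Linear factors from roots: (y + 2).
Complete factorization: f(y) = (y + 2)·(y^3 + 2y + 2).
Factor degrees with multiplicity: 1 + 3 = 4.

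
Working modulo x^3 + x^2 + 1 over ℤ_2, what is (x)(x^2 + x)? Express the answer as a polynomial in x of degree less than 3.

1

Multiply in ℤ_2[x]: (x)·(x^2 + x) = x^3 + x^2.
Reduce using x^3 ≡ x^2 + 1 (mod x^3 + x^2 + 1).
Reduced: 1.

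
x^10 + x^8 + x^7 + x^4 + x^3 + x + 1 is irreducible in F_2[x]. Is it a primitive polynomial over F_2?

Write f(x) = x^10 + x^8 + x^7 + x^4 + x^3 + x + 1.
|GF(2^10)^×| = 2^10 − 1 = 1023. Prime factorization: 1023 = 3·11·31.
f is primitive ⇔ x has order 1023 in GF(2)[x]/(f), i.e. x^(1023/q) ≠ 1 for each prime q | 1023.
x^(341) mod f = 1
x^(93) mod f = x^9 + x^7 + x^2.
x^(33) mod f = x^7 + x^6 + x^4 + x^3 + x^2 + x + 1.
Since x^(341) = 1, the order of x divides 341 < 1023; not primitive.

No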